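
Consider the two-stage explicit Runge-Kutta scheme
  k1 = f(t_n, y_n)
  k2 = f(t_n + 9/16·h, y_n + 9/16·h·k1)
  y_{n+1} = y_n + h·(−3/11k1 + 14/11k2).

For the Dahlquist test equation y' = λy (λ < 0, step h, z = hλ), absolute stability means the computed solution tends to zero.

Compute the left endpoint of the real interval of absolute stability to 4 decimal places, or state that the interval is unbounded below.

left endpoint -1.3968.

Set f=λy, z=hλ:
  k1=λy_n ⇒ h·k1=z·y_n;  k2=λ(1+9/16z)y_n ⇒ h·k2=z(1+9/16z)y_n
  y_{n+1}/y_n = 1 − 3/11z + 14/11z(1+9/16z) = 1 + z + 63/88z²
  Hence R(z) = 1 + z + 63/88z².

Solve |R(x)|<1 on ℝ⁻.
x=-0.55: |R|=0.6666
R=1: x+63/88x²=0 ⇒ x=−88/63=-1.3968; min R=1−1/(4·63/88)=0.6508>−1
Confirm numerically:
  x=-0.947: |R|=0.69503 <1
  x=-0.672: |R|=0.65129 <1
  x=-0.650: |R|=0.65247 <1
  x=-1.993: |R|=1.85063 >1
  x=-1.693: |R|=1.35897 >1
  x=-1.635: |R|=1.27879 >1
Interval (-1.3968, 0).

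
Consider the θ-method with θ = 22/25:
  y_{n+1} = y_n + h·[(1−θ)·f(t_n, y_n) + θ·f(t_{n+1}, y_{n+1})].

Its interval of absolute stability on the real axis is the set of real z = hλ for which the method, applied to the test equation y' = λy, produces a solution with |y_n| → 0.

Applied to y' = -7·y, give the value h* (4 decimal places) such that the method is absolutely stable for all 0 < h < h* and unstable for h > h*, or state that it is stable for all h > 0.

(−∞, 0) — no finite endpoint. Any h>0 works for λ=-7.

Test eqn y'=λy, z=hλ:
  y_{n+1} = y_n + z·[3/25·y_n + 22/25·y_{n+1}] ⇒ (1 − 22/25z)y_{n+1} = (1 + 3/25z)y_n
  so R(z) = (1 + 3/25z)/(1 − 22/25z).

Find x<0 with |R(x)|<1.
x=-1.55: |R|=0.3443
x=-2: |R|=0.2754
x=-10: |R|=0.0204
x=-100: |R|=0.1236
θ=22/25≥1/2 ⇒ |1+3/25x|<|1−22/25x| ∀x<0 ⇒ stable on all of ℝ⁻.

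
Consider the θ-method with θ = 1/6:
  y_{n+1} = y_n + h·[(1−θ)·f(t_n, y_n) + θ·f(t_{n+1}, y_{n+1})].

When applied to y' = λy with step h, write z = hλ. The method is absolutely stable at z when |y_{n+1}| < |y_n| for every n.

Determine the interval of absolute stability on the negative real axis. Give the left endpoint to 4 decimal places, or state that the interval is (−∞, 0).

With y'=λy (z=hλ):
  y_{n+1} = y_n + z·[5/6·y_n + 1/6·y_{n+1}] ⇒ (1 − 1/6z)y_{n+1} = (1 + 5/6z)y_n
  so R(z) = (1 + 5/6z)/(1 − 1/6z).

Find x<0 with |R(x)|<1.
x=-1.2: |R|=0.0000
R=−1: 1+5/6x = −1+1/6x ⇒ -2/3x=2 ⇒ x=2/(-2/3)=-3.0000
Confirm numerically:
  x=-2.326: |R|=0.67620 <1
  x=-2.225: |R|=0.62310 <1
  x=-1.823: |R|=0.39818 <1
  x=-1.243: |R|=0.02968 <1
  x=-3.471: |R|=1.19892 >1
  x=-3.210: |R|=1.09121 >1
  x=-3.075: |R|=1.03306 >1
Stable set (-3.0000, 0).

(-3.0000, 0).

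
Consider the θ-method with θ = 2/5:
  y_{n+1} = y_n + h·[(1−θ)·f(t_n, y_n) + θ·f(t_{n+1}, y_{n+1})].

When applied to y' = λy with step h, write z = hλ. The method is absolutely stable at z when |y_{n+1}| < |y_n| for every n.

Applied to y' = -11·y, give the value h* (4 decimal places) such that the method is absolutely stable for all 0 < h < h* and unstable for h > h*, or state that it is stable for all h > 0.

On y'=λy, z=hλ:
  y_{n+1} = y_n + z·[3/5·y_n + 2/5·y_{n+1}] ⇒ (1 − 2/5z)y_{n+1} = (1 + 3/5z)y_n
  so R(z) = (1 + 3/5z)/(1 − 2/5z).

Boundary: |R(x)|=1, x<0.
x=-1.41: |R|=0.0985
R=−1: 1+3/5x = −1+2/5x ⇒ -1/5x=2 ⇒ x=2/(-1/5)=-10.0000
Confirm numerically:
  x=-9.408: |R|=0.97514 <1
  x=-9.168: |R|=0.96435 <1
  x=-7.542: |R|=0.87761 <1
  x=-4.712: |R|=0.63339 <1
  x=-10.597: |R|=1.02279 >1
  x=-10.075: |R|=1.00298 >1
Interval (-10.0000, 0).

(-10.0000,0); λ=-11 ⇒ h* = (10)/11 = 0.9091.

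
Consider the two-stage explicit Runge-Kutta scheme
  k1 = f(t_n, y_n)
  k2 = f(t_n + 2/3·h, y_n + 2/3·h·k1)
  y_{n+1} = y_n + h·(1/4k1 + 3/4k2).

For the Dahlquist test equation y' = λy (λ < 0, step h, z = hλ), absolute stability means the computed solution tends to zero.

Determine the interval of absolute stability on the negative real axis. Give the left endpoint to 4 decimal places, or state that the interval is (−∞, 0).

Test eqn y'=λy, z=hλ:
  k1=λy_n ⇒ h·k1=z·y_n;  k2=λ(1+2/3z)y_n ⇒ h·k2=z(1+2/3z)y_n
  y_{n+1}/y_n = 1 + 1/4z + 3/4z(1+2/3z) = 1 + z + 1/2z²
  so R(z) = 1 + z + 1/2z².

Find x<0 with |R(x)|<1.
x=-0.35: |R|=0.7113
R=1: x+1/2x²=0 ⇒ x=−2=-2.0000; min R=1−1/(4·1/2)=0.5000>−1
Confirm numerically:
  x=-1.621: |R|=0.69282 <1
  x=-1.450: |R|=0.60125 <1
  x=-1.052: |R|=0.50135 <1
  x=-2.473: |R|=1.58486 >1
  x=-2.462: |R|=1.56872 >1
  x=-2.230: |R|=1.25645 >1
Stable set (-2.0000, 0).

(-2.0000, 0).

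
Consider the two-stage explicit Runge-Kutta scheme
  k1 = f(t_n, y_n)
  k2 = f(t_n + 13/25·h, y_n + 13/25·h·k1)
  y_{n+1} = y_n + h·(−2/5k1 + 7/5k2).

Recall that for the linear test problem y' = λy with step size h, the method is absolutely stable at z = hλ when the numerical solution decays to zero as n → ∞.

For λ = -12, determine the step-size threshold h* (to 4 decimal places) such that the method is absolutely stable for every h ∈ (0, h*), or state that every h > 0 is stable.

On y'=λy, z=hλ:
  k1=λy_n ⇒ h·k1=z·y_n;  k2=λ(1+13/25z)y_n ⇒ h·k2=z(1+13/25z)y_n
  y_{n+1}/y_n = 1 − 2/5z + 7/5z(1+13/25z) = 1 + z + 91/125z²
  so R(z) = 1 + z + 91/125z².

Boundary: |R(x)|=1, x<0.
x=-0.95: |R|=0.7070
R=1: x+91/125x²=0 ⇒ x=−125/91=-1.3736; min R=1−1/(4·91/125)=0.6566>−1
Confirm numerically:
  x=-1.228: |R|=0.86981 <1
  x=-1.084: |R|=0.77144 <1
  x=-0.729: |R|=0.65789 <1
  x=-1.965: |R|=1.84597 >1
  x=-1.908: |R|=1.74226 >1
  x=-1.678: |R|=1.37182 >1
So |R|<1 on (-1.3736, 0).

(-1.3736,0); λ=-12 ⇒ h* = (125/91)/12 = 0.1145.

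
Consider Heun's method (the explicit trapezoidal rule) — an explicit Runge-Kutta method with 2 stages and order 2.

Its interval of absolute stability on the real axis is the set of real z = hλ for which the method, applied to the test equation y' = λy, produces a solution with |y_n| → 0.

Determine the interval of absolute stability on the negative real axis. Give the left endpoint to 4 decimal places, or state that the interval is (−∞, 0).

z∈(-2.0000,0).

Set f=λy, z=hλ:
  order 2, 2-stage ⇒ R(z)=1+z+z^2/2
  (e.g. R(-1.77)=0.79645, |R|=0.79645)

Solve |R(x)|<1 on ℝ⁻.
x=-1.77: |R|=0.7964
|R(-1.89)|=0.8960 |R(-1.34)|=0.5578 |R(-1.02)|=0.5002
Bisect:
  x_lo=-2.4656 |R|=1.5741  x_hi=-0.1013 |R|=0.9038
  mid=-1.28346 |R|=0.54018 →hi
  mid=-1.87456 |R|=0.88243 →hi
  mid=-2.17010 |R|=1.18457 →lo
  mid=-2.02233 |R|=1.02258 →lo
  mid=-1.94844 |R|=0.94977 →hi
  mid=-1.98539 |R|=0.98549 →hi
  mid=-2.00386 |R|=1.00387 →lo
  ...
  [-2.00011,-1.99996] ⇒ x*=-2.0000
So |R|<1 on (-2.0000, 0).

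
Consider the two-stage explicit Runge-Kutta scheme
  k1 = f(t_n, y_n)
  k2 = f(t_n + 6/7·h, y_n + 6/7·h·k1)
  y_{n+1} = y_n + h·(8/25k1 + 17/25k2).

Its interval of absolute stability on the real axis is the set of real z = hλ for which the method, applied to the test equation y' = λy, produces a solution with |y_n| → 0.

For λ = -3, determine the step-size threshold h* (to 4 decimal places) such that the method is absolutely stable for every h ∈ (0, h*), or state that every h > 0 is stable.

Set f=λy, z=hλ:
  k1=λy_n ⇒ h·k1=z·y_n;  k2=λ(1+6/7z)y_n ⇒ h·k2=z(1+6/7z)y_n
  y_{n+1}/y_n = 1 + 8/25z + 17/25z(1+6/7z) = 1 + z + 102/175z²
  ⇒ R(z) = 1 + z + 102/175z².

Find x<0 with |R(x)|<1.
x=-0.51: |R|=0.6416
R=1: x+102/175x²=0 ⇒ x=−175/102=-1.7157; min R=1−1/(4·102/175)=0.5711>−1
Confirm numerically:
  x=-1.617: |R|=0.90699 <1
  x=-1.185: |R|=0.63346 <1
  x=-1.119: |R|=0.61083 <1
  x=-1.085: |R|=0.60115 <1
  x=-1.821: |R|=1.11178 >1
  x=-1.765: |R|=1.05073 >1
So |R|<1 on (-1.7157, 0).

(-1.7157,0); λ=-3 ⇒ h* = (175/102)/3 = 0.5719.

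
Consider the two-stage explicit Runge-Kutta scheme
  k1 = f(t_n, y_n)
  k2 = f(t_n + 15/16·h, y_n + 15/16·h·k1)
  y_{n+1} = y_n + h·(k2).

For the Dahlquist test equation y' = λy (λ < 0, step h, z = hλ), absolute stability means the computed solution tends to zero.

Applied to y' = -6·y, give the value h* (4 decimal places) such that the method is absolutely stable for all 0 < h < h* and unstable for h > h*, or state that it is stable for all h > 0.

Set f=λy, z=hλ:
  k1=λy_n ⇒ h·k1=z·y_n;  k2=λ(1+15/16z)y_n ⇒ h·k2=z(1+15/16z)y_n
  y_{n+1}/y_n = 1 + z(1+15/16z) = 1 + z + 15/16z²
  so R(z) = 1 + z + 15/16z².

Find x<0 with |R(x)|<1.
x=-0.83: |R|=0.8158
R=1: x+15/16x²=0 ⇒ x=−16/15=-1.0667; min R=1−1/(4·15/16)=0.7333>−1
Confirm numerically:
  x=-0.983: |R|=0.92290 <1
  x=-0.972: |R|=0.91373 <1
  x=-0.686: |R|=0.75518 <1
  x=-0.551: |R|=0.73363 <1
  x=-1.474: |R|=1.56288 >1
  x=-1.438: |R|=1.50060 >1
  x=-1.303: |R|=1.28870 >1
Stable set (-1.0667, 0).

(-1.0667,0); λ=-6 ⇒ h* = (16/15)/6 = 0.1778.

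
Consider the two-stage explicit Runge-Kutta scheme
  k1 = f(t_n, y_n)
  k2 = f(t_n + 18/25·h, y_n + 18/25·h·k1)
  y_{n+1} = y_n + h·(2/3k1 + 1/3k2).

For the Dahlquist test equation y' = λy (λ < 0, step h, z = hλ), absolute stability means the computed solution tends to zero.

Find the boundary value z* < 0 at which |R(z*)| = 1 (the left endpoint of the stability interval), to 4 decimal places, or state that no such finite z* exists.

left endpoint -4.1667.

Test eqn y'=λy, z=hλ:
  k1=λy_n ⇒ h·k1=z·y_n;  k2=λ(1+18/25z)y_n ⇒ h·k2=z(1+18/25z)y_n
  y_{n+1}/y_n = 1 + 2/3z + 1/3z(1+18/25z) = 1 + z + 6/25z²
  ⇒ R(z) = 1 + z + 6/25z².

Boundary: |R(x)|=1, x<0.
x=-0.9: |R|=0.2944
R=1: x+6/25x²=0 ⇒ x=−25/6=-4.1667; min R=1−1/(4·6/25)=-0.0417>−1
Confirm numerically:
  x=-4.062: |R|=0.89796 <1
  x=-2.956: |R|=0.14110 <1
  x=-2.858: |R|=0.10236 <1
  x=-4.413: |R|=1.26090 >1
  x=-4.281: |R|=1.11747 >1
Interval (-4.1667, 0).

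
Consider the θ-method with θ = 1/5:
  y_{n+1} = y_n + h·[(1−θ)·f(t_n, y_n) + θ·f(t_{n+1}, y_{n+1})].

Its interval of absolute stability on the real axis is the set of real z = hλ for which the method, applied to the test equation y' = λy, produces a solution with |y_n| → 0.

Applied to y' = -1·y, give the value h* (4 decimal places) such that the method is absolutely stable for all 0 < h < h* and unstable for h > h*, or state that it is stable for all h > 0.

With y'=λy (z=hλ):
  y_{n+1} = y_n + z·[4/5·y_n + 1/5·y_{n+1}] ⇒ (1 − 1/5z)y_{n+1} = (1 + 4/5z)y_n
  ⇒ R(z) = (1 + 4/5z)/(1 − 1/5z).

Boundary: |R(x)|=1, x<0.
x=-1.46: |R|=0.1300
R=−1: 1+4/5x = −1+1/5x ⇒ -3/5x=2 ⇒ x=2/(-3/5)=-3.3333
Confirm numerically:
  x=-3.101: |R|=0.91396 <1
  x=-2.653: |R|=0.73331 <1
  x=-2.231: |R|=0.54266 <1
  x=-1.341: |R|=0.05740 <1
  x=-3.916: |R|=1.19605 >1
  x=-3.519: |R|=1.06538 >1
  x=-3.461: |R|=1.04527 >1
Stable set (-3.3333, 0).

(-3.3333,0); λ=-1 ⇒ h* = (10/3)/1 = 3.3333.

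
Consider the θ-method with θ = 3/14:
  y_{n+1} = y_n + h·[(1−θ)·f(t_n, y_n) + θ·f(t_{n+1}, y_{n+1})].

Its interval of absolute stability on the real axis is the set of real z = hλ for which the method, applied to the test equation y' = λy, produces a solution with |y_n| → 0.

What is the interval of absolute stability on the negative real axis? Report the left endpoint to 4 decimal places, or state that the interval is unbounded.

(-3.5000, 0).

On y'=λy, z=hλ:
  y_{n+1} = y_n + z·[11/14·y_n + 3/14·y_{n+1}] ⇒ (1 − 3/14z)y_{n+1} = (1 + 11/14z)y_n
  Hence R(z) = (1 + 11/14z)/(1 − 3/14z).

Solve |R(x)|<1 on ℝ⁻.
x=-0.99: |R|=0.1833
R=−1: 1+11/14x = −1+3/14x ⇒ -4/7x=2 ⇒ x=2/(-4/7)=-3.5000
Confirm numerically:
  x=-3.169: |R|=0.88735 <1
  x=-3.035: |R|=0.83900 <1
  x=-2.525: |R|=0.63847 <1
  x=-2.449: |R|=0.60613 <1
  x=-3.786: |R|=1.09023 >1
  x=-3.608: |R|=1.03481 >1
  x=-3.526: |R|=1.00846 >1
Interval (-3.5000, 0).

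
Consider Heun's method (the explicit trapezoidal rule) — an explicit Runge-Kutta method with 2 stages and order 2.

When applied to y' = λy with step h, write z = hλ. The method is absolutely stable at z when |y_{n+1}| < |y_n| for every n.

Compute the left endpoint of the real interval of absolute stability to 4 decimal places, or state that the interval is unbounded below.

With y'=λy (z=hλ):
  order 2, 2-stage ⇒ R(z)=1+z+z^2/2
  (e.g. R(-0.97)=0.50045, |R|=0.50045)

Need |R(x)|<1, x<0.
x=-0.97: |R|=0.5005
|R(-2.15)|=1.1612 |R(-1.4)|=0.5800 |R(-0.87)|=0.5085
Bisect:
  x_lo=-2.4102 |R|=1.4944  x_hi=-0.1345 |R|=0.8746
  mid=-1.27236 |R|=0.53709 →hi
  mid=-1.84129 |R|=0.85389 →hi
  mid=-2.12576 |R|=1.13367 →lo
  mid=-1.98353 |R|=0.98366 →hi
  mid=-2.05464 |R|=1.05614 →lo
  mid=-2.01909 |R|=1.01927 →lo
  mid=-2.00131 |R|=1.00131 →lo
  ...
  [-2.00006,-1.99992] ⇒ x*=-2.0000
Interval (-2.0000, 0).

left endpoint -2.0000.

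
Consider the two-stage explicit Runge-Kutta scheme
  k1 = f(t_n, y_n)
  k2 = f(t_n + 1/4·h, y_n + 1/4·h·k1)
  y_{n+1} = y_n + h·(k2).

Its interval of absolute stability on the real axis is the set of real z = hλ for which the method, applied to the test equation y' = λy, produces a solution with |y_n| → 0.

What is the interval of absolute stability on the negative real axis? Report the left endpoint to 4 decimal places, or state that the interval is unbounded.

z∈(-4.0000,0).

On y'=λy, z=hλ:
  k1=λy_n ⇒ h·k1=z·y_n;  k2=λ(1+1/4z)y_n ⇒ h·k2=z(1+1/4z)y_n
  y_{n+1}/y_n = 1 + z(1+1/4z) = 1 + z + 1/4z²
  R(z) = 1 + z + 1/4z².

Find x<0 with |R(x)|<1.
x=-0.48: |R|=0.5776
R=1: x+1/4x²=0 ⇒ x=−4=-4.0000; min R=1−1/(4·1/4)=0.0000>−1
Confirm numerically:
  x=-3.833: |R|=0.83997 <1
  x=-3.199: |R|=0.35940 <1
  x=-3.051: |R|=0.27615 <1
  x=-1.819: |R|=0.00819 <1
  x=-4.386: |R|=1.42325 >1
  x=-4.381: |R|=1.41729 >1
  x=-4.054: |R|=1.05473 >1
So |R|<1 on (-4.0000, 0).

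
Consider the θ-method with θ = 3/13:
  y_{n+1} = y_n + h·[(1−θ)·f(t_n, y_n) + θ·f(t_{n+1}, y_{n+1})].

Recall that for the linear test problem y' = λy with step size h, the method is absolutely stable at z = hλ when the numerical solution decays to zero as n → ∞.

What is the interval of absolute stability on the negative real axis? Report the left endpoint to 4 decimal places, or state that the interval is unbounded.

z∈(-3.7143,0).

Set f=λy, z=hλ:
  y_{n+1} = y_n + z·[10/13·y_n + 3/13·y_{n+1}] ⇒ (1 − 3/13z)y_{n+1} = (1 + 10/13z)y_n
  R(z) = (1 + 10/13z)/(1 − 3/13z).

Find x<0 with |R(x)|<1.
x=-0.31: |R|=0.7107
R=−1: 1+10/13x = −1+3/13x ⇒ -7/13x=2 ⇒ x=2/(-7/13)=-3.7143
Confirm numerically:
  x=-3.674: |R|=0.98826 <1
  x=-2.444: |R|=0.56266 <1
  x=-2.214: |R|=0.46533 <1
  x=-1.631: |R|=0.18499 <1
  x=-4.243: |R|=1.14385 >1
  x=-4.209: |R|=1.13513 >1
Interval (-3.7143, 0).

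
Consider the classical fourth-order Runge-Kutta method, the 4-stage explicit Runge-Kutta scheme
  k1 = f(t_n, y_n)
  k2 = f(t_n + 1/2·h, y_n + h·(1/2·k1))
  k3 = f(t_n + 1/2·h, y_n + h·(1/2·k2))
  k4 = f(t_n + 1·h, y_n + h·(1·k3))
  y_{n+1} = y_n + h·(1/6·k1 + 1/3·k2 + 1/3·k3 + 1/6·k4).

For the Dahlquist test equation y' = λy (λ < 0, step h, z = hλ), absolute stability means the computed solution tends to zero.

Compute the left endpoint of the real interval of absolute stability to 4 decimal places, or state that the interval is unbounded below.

z* = -2.7853.

Set f=λy, z=hλ:
  order 4, 4-stage ⇒ R(z)=1+z+z^2/2+z^3/6+z^4/24
  (e.g. R(-1.32)=0.29437, |R|=0.29437)

Need |R(x)|<1, x<0.
x=-1.32: |R|=0.2944
|R(-1.88)|=0.3003 |R(-1.56)|=0.2708 |R(-1.51)|=0.2728
Bisect:
  x_lo=-3.1000 |R|=1.5879  x_hi=-0.3375 |R|=0.7136
  mid=-1.71876 |R|=0.27569 →hi
  mid=-2.40939 |R|=0.56620 →hi
  mid=-2.75470 |R|=0.95485 →hi
  mid=-2.92736 |R|=1.23619 →lo
  mid=-2.84103 |R|=1.08734 →lo
  mid=-2.79787 |R|=1.01912 →lo
  mid=-2.77628 |R|=0.98650 →hi
  mid=-2.78707 |R|=1.00269 →lo
  ...
  [-2.78539,-2.78522] ⇒ x*=-2.7853
So |R|<1 on (-2.7853, 0).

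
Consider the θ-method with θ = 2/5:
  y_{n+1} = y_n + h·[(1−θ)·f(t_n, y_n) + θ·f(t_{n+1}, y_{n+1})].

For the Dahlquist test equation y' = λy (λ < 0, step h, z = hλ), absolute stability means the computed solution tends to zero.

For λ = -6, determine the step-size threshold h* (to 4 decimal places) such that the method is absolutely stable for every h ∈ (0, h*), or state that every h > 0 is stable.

(-10.0000,0); λ=-6 ⇒ h* = (10)/6 = 1.6667.

On y'=λy, z=hλ:
  y_{n+1} = y_n + z·[3/5·y_n + 2/5·y_{n+1}] ⇒ (1 − 2/5z)y_{n+1} = (1 + 3/5z)y_n
  R(z) = (1 + 3/5z)/(1 − 2/5z).

Need |R(x)|<1, x<0.
x=-1.33: |R|=0.1319
R=−1: 1+3/5x = −1+2/5x ⇒ -1/5x=2 ⇒ x=2/(-1/5)=-10.0000
Confirm numerically:
  x=-9.609: |R|=0.98385 <1
  x=-7.846: |R|=0.89590 <1
  x=-5.710: |R|=0.73873 <1
  x=-4.738: |R|=0.63650 <1
  x=-10.541: |R|=1.02074 >1
  x=-10.306: |R|=1.01195 >1
  x=-10.114: |R|=1.00452 >1
So |R|<1 on (-10.0000, 0).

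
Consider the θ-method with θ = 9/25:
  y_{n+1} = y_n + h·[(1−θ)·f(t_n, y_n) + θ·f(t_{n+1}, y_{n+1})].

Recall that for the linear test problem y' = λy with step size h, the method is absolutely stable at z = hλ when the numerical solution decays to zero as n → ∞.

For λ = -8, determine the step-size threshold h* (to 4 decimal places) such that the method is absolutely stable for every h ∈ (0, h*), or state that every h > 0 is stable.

Test eqn y'=λy, z=hλ:
  y_{n+1} = y_n + z·[16/25·y_n + 9/25·y_{n+1}] ⇒ (1 − 9/25z)y_{n+1} = (1 + 16/25z)y_n
  so R(z) = (1 + 16/25z)/(1 − 9/25z).

Need |R(x)|<1, x<0.
x=-1.17: |R|=0.1768
R=−1: 1+16/25x = −1+9/25x ⇒ -7/25x=2 ⇒ x=2/(-7/25)=-7.1429
Confirm numerically:
  x=-6.120: |R|=0.91059 <1
  x=-4.880: |R|=0.77017 <1
  x=-4.353: |R|=0.69570 <1
  x=-4.188: |R|=0.67007 <1
  x=-7.635: |R|=1.03676 >1
  x=-7.408: |R|=1.02025 >1
  x=-7.265: |R|=1.00946 >1
So |R|<1 on (-7.1429, 0).

(-7.1429,0); λ=-8 ⇒ h* = (50/7)/8 = 0.8929.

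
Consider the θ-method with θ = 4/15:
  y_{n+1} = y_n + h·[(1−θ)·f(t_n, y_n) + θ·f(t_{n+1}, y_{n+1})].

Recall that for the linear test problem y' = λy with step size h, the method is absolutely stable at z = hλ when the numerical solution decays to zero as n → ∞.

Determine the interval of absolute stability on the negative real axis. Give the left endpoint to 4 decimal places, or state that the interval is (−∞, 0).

z∈(-4.2857,0).

Test eqn y'=λy, z=hλ:
  y_{n+1} = y_n + z·[11/15·y_n + 4/15·y_{n+1}] ⇒ (1 − 4/15z)y_{n+1} = (1 + 11/15z)y_n
  so R(z) = (1 + 11/15z)/(1 − 4/15z).

Find x<0 with |R(x)|<1.
x=-1.35: |R|=0.0074
R=−1: 1+11/15x = −1+4/15x ⇒ -7/15x=2 ⇒ x=2/(-7/15)=-4.2857
Confirm numerically:
  x=-4.104: |R|=0.95951 <1
  x=-3.910: |R|=0.91416 <1
  x=-2.534: |R|=0.51217 <1
  x=-4.820: |R|=1.10910 >1
  x=-4.519: |R|=1.04937 >1
  x=-4.343: |R|=1.01239 >1
Interval (-4.2857, 0).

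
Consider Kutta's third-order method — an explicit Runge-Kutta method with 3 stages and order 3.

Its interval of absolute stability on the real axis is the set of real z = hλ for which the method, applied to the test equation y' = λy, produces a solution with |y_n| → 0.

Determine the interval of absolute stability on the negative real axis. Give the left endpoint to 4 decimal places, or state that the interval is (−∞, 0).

With y'=λy (z=hλ):
  order 3, 3-stage ⇒ R(z)=1+z+z^2/2+z^3/6
  (e.g. R(-1.02)=0.32333, |R|=0.32333)

Need |R(x)|<1, x<0.
x=-1.02: |R|=0.3233
|R(-2.07)|=0.4058 |R(-1.93)|=0.2657 |R(-1.79)|=0.1438
Bisect:
  x_lo=-2.9393 |R|=1.8518  x_hi=-0.3354 |R|=0.7146
  mid=-1.63732 |R|=0.02847 →hi
  mid=-2.28830 |R|=0.66718 →hi
  mid=-2.61379 |R|=1.17403 →lo
  mid=-2.45104 |R|=0.90139 →hi
  mid=-2.53242 |R|=1.03264 →lo
  mid=-2.49173 |R|=0.96578 →hi
  mid=-2.51207 |R|=0.99889 →hi
  mid=-2.52224 |R|=1.01569 →lo
  mid=-2.51716 |R|=1.00727 →lo
  ...
  [-2.51287,-2.51271] ⇒ x*=-2.5127
So |R|<1 on (-2.5127, 0).

z∈(-2.5127,0).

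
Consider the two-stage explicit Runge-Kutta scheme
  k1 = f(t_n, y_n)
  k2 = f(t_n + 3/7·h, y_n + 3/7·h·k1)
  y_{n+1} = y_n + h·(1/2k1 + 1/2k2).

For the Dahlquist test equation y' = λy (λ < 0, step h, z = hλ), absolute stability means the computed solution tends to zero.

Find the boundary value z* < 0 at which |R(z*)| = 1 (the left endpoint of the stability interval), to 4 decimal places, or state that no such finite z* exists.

z* = -4.6667.

On y'=λy, z=hλ:
  k1=λy_n ⇒ h·k1=z·y_n;  k2=λ(1+3/7z)y_n ⇒ h·k2=z(1+3/7z)y_n
  y_{n+1}/y_n = 1 + 1/2z + 1/2z(1+3/7z) = 1 + z + 3/14z²
  Hence R(z) = 1 + z + 3/14z².

Boundary: |R(x)|=1, x<0.
x=-1.47: |R|=0.0070
R=1: x+3/14x²=0 ⇒ x=−14/3=-4.6667; min R=1−1/(4·3/14)=-0.1667>−1
Confirm numerically:
  x=-2.731: |R|=0.13278 <1
  x=-2.410: |R|=0.16541 <1
  x=-2.224: |R|=0.16411 <1
  x=-5.214: |R|=1.61153 >1
  x=-5.027: |R|=1.38816 >1
Stable set (-4.6667, 0).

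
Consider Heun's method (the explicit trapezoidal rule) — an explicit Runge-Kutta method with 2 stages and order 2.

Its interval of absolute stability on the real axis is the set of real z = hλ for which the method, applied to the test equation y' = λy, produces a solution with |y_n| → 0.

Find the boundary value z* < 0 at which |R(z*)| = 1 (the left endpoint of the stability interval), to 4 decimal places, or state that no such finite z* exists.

On y'=λy, z=hλ:
  order 2, 2-stage ⇒ R(z)=1+z+z^2/2
  (e.g. R(-0.77)=0.52645, |R|=0.52645)

Boundary: |R(x)|=1, x<0.
x=-0.77: |R|=0.5264
|R(-1.31)|=0.5481 |R(-1.15)|=0.5112 |R(-0.71)|=0.5421
Bisect:
  x_lo=-2.3611 |R|=1.4263  x_hi=-0.3426 |R|=0.7161
  mid=-1.35187 |R|=0.56191 →hi
  mid=-1.85649 |R|=0.86679 →hi
  mid=-2.10880 |R|=1.11472 →lo
  mid=-1.98264 |R|=0.98279 →hi
  mid=-2.04572 |R|=1.04677 →lo
  mid=-2.01418 |R|=1.01428 →lo
  mid=-1.99841 |R|=0.99841 →hi
  mid=-2.00630 |R|=1.00632 →lo
  mid=-2.00236 |R|=1.00236 →lo
  ...
  [-2.00001,-1.99989] ⇒ x*=-2.0000
So |R|<1 on (-2.0000, 0).

z* = -2.0000.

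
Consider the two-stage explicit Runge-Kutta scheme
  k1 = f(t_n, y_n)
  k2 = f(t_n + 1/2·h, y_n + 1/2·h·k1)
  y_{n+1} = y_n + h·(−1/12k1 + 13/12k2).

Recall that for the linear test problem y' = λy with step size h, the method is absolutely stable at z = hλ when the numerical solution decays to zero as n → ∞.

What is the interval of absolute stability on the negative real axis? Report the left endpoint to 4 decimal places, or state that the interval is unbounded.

z∈(-1.8462,0).

Test eqn y'=λy, z=hλ:
  k1=λy_n ⇒ h·k1=z·y_n;  k2=λ(1+1/2z)y_n ⇒ h·k2=z(1+1/2z)y_n
  y_{n+1}/y_n = 1 − 1/12z + 13/12z(1+1/2z) = 1 + z + 13/24z²
  Hence R(z) = 1 + z + 13/24z².

Solve |R(x)|<1 on ℝ⁻.
x=-1.16: |R|=0.5689
R=1: x+13/24x²=0 ⇒ x=−24/13=-1.8462; min R=1−1/(4·13/24)=0.5385>−1
Confirm numerically:
  x=-1.647: |R|=0.82233 <1
  x=-1.528: |R|=0.73667 <1
  x=-1.119: |R|=0.55925 <1
  x=-2.315: |R|=1.58791 >1
  x=-2.132: |R|=1.33010 >1
So |R|<1 on (-1.8462, 0).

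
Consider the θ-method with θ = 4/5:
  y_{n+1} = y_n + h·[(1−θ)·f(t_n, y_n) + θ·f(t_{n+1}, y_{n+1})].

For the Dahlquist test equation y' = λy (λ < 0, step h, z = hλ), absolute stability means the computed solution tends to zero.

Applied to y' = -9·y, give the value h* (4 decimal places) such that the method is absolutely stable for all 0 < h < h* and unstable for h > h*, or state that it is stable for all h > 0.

(−∞, 0) — no finite endpoint. Any h>0 works for λ=-9.

On y'=λy, z=hλ:
  y_{n+1} = y_n + z·[1/5·y_n + 4/5·y_{n+1}] ⇒ (1 − 4/5z)y_{n+1} = (1 + 1/5z)y_n
  so R(z) = (1 + 1/5z)/(1 − 4/5z).

Boundary: |R(x)|=1, x<0.
x=-0.62: |R|=0.5856
x=-2: |R|=0.2308
x=-10: |R|=0.1111
x=-100: |R|=0.2346
θ=4/5≥1/2 ⇒ |1+1/5x|<|1−4/5x| ∀x<0 ⇒ stable on all of ℝ⁻.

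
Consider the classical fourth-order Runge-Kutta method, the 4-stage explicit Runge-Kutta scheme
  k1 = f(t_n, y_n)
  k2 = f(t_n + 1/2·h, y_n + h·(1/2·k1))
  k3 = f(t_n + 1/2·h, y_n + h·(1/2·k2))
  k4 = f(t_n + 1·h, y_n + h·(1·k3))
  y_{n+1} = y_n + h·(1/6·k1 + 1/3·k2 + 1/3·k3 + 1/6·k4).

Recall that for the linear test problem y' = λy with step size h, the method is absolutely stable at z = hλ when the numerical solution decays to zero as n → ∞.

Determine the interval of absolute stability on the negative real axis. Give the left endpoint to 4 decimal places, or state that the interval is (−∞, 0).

z∈(-2.7853,0).

With y'=λy (z=hλ):
  order 4, 4-stage ⇒ R(z)=1+z+z^2/2+z^3/6+z^4/24
  (e.g. R(-1.59)=0.27041, |R|=0.27041)

Need |R(x)|<1, x<0.
x=-1.59: |R|=0.2704
|R(-2.16)|=0.4002 |R(-1.59)|=0.2704 |R(-1.28)|=0.3015
Bisect:
  x_lo=-3.3981 |R|=2.3913  x_hi=-0.3200 |R|=0.7262
  mid=-1.85903 |R|=0.29583 →hi
  mid=-2.62855 |R|=0.78828 →hi
  mid=-3.01330 |R|=1.40183 →lo
  mid=-2.82093 |R|=1.05506 →lo
  mid=-2.72474 |R|=0.91247 →hi
  mid=-2.77283 |R|=0.98137 →hi
  mid=-2.79688 |R|=1.01761 →lo
  mid=-2.78485 |R|=0.99934 →hi
  ...
  [-2.78542,-2.78523] ⇒ x*=-2.7853
So |R|<1 on (-2.7853, 0).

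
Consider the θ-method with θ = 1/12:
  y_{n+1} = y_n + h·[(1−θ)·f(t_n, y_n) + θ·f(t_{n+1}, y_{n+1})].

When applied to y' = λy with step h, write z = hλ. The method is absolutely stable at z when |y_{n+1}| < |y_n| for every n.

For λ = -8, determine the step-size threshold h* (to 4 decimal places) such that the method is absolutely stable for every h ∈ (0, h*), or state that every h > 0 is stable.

With y'=λy (z=hλ):
  y_{n+1} = y_n + z·[11/12·y_n + 1/12·y_{n+1}] ⇒ (1 − 1/12z)y_{n+1} = (1 + 11/12z)y_n
  Hence R(z) = (1 + 11/12z)/(1 − 1/12z).

Boundary: |R(x)|=1, x<0.
x=-1.26: |R|=0.1403
R=−1: 1+11/12x = −1+1/12x ⇒ -5/6x=2 ⇒ x=2/(-5/6)=-2.4000
Confirm numerically:
  x=-2.276: |R|=0.91314 <1
  x=-1.061: |R|=0.02519 <1
  x=-1.013: |R|=0.06586 <1
  x=-0.969: |R|=0.10340 <1
  x=-2.946: |R|=1.36532 >1
  x=-2.738: |R|=1.22934 >1
Stable set (-2.4000, 0).

(-2.4000,0); λ=-8 ⇒ h* = (12/5)/8 = 0.3000.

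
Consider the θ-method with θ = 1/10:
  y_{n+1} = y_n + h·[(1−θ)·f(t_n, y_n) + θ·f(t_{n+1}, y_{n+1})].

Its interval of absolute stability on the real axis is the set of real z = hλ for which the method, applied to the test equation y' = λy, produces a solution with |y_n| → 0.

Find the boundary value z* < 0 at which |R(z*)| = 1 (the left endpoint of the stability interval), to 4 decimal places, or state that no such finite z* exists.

Set f=λy, z=hλ:
  y_{n+1} = y_n + z·[9/10·y_n + 1/10·y_{n+1}] ⇒ (1 − 1/10z)y_{n+1} = (1 + 9/10z)y_n
  Hence R(z) = (1 + 9/10z)/(1 − 1/10z).

Find x<0 with |R(x)|<1.
x=-1.1: |R|=0.0090
R=−1: 1+9/10x = −1+1/10x ⇒ -4/5x=2 ⇒ x=2/(-4/5)=-2.5000
Confirm numerically:
  x=-2.186: |R|=0.79386 <1
  x=-1.991: |R|=0.66041 <1
  x=-1.283: |R|=0.13711 <1
  x=-1.129: |R|=0.01447 <1
  x=-2.982: |R|=1.29703 >1
  x=-2.909: |R|=1.25347 >1
  x=-2.807: |R|=1.19177 >1
So |R|<1 on (-2.5000, 0).

left endpoint -2.5000.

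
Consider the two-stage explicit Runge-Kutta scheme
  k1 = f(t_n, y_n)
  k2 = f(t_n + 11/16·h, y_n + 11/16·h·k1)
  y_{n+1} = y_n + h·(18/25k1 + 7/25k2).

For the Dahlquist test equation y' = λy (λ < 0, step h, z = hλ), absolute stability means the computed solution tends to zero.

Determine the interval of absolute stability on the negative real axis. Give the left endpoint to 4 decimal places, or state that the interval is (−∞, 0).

(-5.1948, 0).

On y'=λy, z=hλ:
  k1=λy_n ⇒ h·k1=z·y_n;  k2=λ(1+11/16z)y_n ⇒ h·k2=z(1+11/16z)y_n
  y_{n+1}/y_n = 1 + 18/25z + 7/25z(1+11/16z) = 1 + z + 77/400z²
  R(z) = 1 + z + 77/400z².

Need |R(x)|<1, x<0.
x=-1.06: |R|=0.1563
R=1: x+77/400x²=0 ⇒ x=−400/77=-5.1948; min R=1−1/(4·77/400)=-0.2987>−1
Confirm numerically:
  x=-4.437: |R|=0.35274 <1
  x=-4.431: |R|=0.34850 <1
  x=-4.292: |R|=0.25409 <1
  x=-2.151: |R|=0.26034 <1
  x=-5.725: |R|=1.58431 >1
  x=-5.393: |R|=1.20576 >1
  x=-5.392: |R|=1.20468 >1
Interval (-5.1948, 0).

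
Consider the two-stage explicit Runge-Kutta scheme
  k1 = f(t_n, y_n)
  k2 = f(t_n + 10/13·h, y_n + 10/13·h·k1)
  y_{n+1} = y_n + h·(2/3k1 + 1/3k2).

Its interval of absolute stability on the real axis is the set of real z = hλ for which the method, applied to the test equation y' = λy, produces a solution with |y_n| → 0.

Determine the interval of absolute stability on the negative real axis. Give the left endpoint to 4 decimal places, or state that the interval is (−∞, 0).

With y'=λy (z=hλ):
  k1=λy_n ⇒ h·k1=z·y_n;  k2=λ(1+10/13z)y_n ⇒ h·k2=z(1+10/13z)y_n
  y_{n+1}/y_n = 1 + 2/3z + 1/3z(1+10/13z) = 1 + z + 10/39z²
  so R(z) = 1 + z + 10/39z².

Solve |R(x)|<1 on ℝ⁻.
x=-1.62: |R|=0.0529
R=1: x+10/39x²=0 ⇒ x=−39/10=-3.9000; min R=1−1/(4·10/39)=0.0250>−1
Confirm numerically:
  x=-3.605: |R|=0.72731 <1
  x=-2.563: |R|=0.12135 <1
  x=-1.987: |R|=0.02535 <1
  x=-1.760: |R|=0.03426 <1
  x=-4.400: |R|=1.56410 >1
  x=-4.330: |R|=1.47741 >1
So |R|<1 on (-3.9000, 0).

(-3.9000, 0).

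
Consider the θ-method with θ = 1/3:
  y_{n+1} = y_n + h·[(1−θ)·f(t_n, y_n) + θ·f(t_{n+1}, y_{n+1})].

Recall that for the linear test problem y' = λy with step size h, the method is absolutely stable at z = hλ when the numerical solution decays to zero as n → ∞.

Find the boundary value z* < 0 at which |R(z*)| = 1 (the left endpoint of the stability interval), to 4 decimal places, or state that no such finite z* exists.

z* = -6.0000.

Test eqn y'=λy, z=hλ:
  y_{n+1} = y_n + z·[2/3·y_n + 1/3·y_{n+1}] ⇒ (1 − 1/3z)y_{n+1} = (1 + 2/3z)y_n
  R(z) = (1 + 2/3z)/(1 − 1/3z).

Need |R(x)|<1, x<0.
x=-0.37: |R|=0.6706
R=−1: 1+2/3x = −1+1/3x ⇒ -1/3x=2 ⇒ x=2/(-1/3)=-6.0000
Confirm numerically:
  x=-5.741: |R|=0.97037 <1
  x=-5.353: |R|=0.92254 <1
  x=-4.684: |R|=0.82874 <1
  x=-6.591: |R|=1.06162 >1
  x=-6.499: |R|=1.05253 >1
  x=-6.064: |R|=1.00706 >1
So |R|<1 on (-6.0000, 0).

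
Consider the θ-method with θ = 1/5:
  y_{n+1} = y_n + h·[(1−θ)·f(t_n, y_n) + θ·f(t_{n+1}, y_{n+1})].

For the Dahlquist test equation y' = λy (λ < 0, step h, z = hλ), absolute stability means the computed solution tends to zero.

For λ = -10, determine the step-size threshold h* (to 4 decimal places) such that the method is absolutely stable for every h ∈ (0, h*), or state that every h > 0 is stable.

(-3.3333,0); λ=-10 ⇒ h* = (10/3)/10 = 0.3333.

With y'=λy (z=hλ):
  y_{n+1} = y_n + z·[4/5·y_n + 1/5·y_{n+1}] ⇒ (1 − 1/5z)y_{n+1} = (1 + 4/5z)y_n
  ⇒ R(z) = (1 + 4/5z)/(1 − 1/5z).

Solve |R(x)|<1 on ℝ⁻.
x=-1.36: |R|=0.0692
R=−1: 1+4/5x = −1+1/5x ⇒ -3/5x=2 ⇒ x=2/(-3/5)=-3.3333
Confirm numerically:
  x=-3.292: |R|=0.98505 <1
  x=-2.449: |R|=0.64384 <1
  x=-2.336: |R|=0.59215 <1
  x=-3.664: |R|=1.11450 >1
  x=-3.444: |R|=1.03932 >1
Stable set (-3.3333, 0).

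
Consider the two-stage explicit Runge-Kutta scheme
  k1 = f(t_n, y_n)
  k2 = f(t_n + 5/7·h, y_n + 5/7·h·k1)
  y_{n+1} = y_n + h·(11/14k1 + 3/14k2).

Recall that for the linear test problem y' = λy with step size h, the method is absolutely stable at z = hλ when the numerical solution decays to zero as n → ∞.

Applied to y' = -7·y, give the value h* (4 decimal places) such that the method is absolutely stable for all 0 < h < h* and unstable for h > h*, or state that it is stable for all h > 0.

With y'=λy (z=hλ):
  k1=λy_n ⇒ h·k1=z·y_n;  k2=λ(1+5/7z)y_n ⇒ h·k2=z(1+5/7z)y_n
  y_{n+1}/y_n = 1 + 11/14z + 3/14z(1+5/7z) = 1 + z + 15/98z²
  ⇒ R(z) = 1 + z + 15/98z².

Need |R(x)|<1, x<0.
x=-1.37: |R|=0.0827
R=1: x+15/98x²=0 ⇒ x=−98/15=-6.5333; min R=1−1/(4·15/98)=-0.6333>−1
Confirm numerically:
  x=-4.559: |R|=0.37770 <1
  x=-4.497: |R|=0.40164 <1
  x=-3.860: |R|=0.57945 <1
  x=-3.028: |R|=0.62461 <1
  x=-7.027: |R|=1.53097 >1
  x=-6.757: |R|=1.23132 >1
  x=-6.610: |R|=1.07757 >1
So |R|<1 on (-6.5333, 0).

(-6.5333,0); λ=-7 ⇒ h* = (98/15)/7 = 0.9333.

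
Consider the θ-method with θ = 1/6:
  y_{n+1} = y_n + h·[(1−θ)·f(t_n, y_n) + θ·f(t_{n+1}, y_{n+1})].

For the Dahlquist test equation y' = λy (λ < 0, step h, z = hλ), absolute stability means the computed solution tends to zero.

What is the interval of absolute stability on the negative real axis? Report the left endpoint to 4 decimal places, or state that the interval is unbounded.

z∈(-3.0000,0).

Test eqn y'=λy, z=hλ:
  y_{n+1} = y_n + z·[5/6·y_n + 1/6·y_{n+1}] ⇒ (1 − 1/6z)y_{n+1} = (1 + 5/6z)y_n
  R(z) = (1 + 5/6z)/(1 − 1/6z).

Find x<0 with |R(x)|<1.
x=-1.24: |R|=0.0276
R=−1: 1+5/6x = −1+1/6x ⇒ -2/3x=2 ⇒ x=2/(-2/3)=-3.0000
Confirm numerically:
  x=-1.804: |R|=0.38698 <1
  x=-1.386: |R|=0.12591 <1
  x=-1.365: |R|=0.11202 <1
  x=-1.224: |R|=0.01661 <1
  x=-3.525: |R|=1.22047 >1
  x=-3.445: |R|=1.18846 >1
So |R|<1 on (-3.0000, 0).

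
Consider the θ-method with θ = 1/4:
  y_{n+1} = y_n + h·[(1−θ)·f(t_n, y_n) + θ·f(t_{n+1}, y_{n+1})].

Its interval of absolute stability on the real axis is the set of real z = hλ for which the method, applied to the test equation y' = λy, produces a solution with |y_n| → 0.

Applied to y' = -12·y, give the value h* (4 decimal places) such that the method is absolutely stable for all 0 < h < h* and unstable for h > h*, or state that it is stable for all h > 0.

(-4.0000,0); λ=-12 ⇒ h* = (4)/12 = 0.3333.

Set f=λy, z=hλ:
  y_{n+1} = y_n + z·[3/4·y_n + 1/4·y_{n+1}] ⇒ (1 − 1/4z)y_{n+1} = (1 + 3/4z)y_n
  R(z) = (1 + 3/4z)/(1 − 1/4z).

Find x<0 with |R(x)|<1.
x=-1.22: |R|=0.0651
R=−1: 1+3/4x = −1+1/4x ⇒ -1/2x=2 ⇒ x=2/(-1/2)=-4.0000
Confirm numerically:
  x=-3.590: |R|=0.89196 <1
  x=-3.486: |R|=0.86268 <1
  x=-3.245: |R|=0.79158 <1
  x=-4.302: |R|=1.07275 >1
  x=-4.106: |R|=1.02615 >1
Interval (-4.0000, 0).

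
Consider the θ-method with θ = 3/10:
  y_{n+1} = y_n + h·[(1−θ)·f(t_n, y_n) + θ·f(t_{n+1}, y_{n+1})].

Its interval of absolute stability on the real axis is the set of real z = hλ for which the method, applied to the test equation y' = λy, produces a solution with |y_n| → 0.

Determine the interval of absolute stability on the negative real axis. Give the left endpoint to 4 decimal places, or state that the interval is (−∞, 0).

Set f=λy, z=hλ:
  y_{n+1} = y_n + z·[7/10·y_n + 3/10·y_{n+1}] ⇒ (1 − 3/10z)y_{n+1} = (1 + 7/10z)y_n
  ⇒ R(z) = (1 + 7/10z)/(1 − 3/10z).

Need |R(x)|<1, x<0.
x=-0.34: |R|=0.6915
R=−1: 1+7/10x = −1+3/10x ⇒ -2/5x=2 ⇒ x=2/(-2/5)=-5.0000
Confirm numerically:
  x=-4.855: |R|=0.97639 <1
  x=-2.745: |R|=0.50535 <1
  x=-2.640: |R|=0.47321 <1
  x=-5.359: |R|=1.05507 >1
  x=-5.252: |R|=1.03914 >1
  x=-5.179: |R|=1.02804 >1
Stable set (-5.0000, 0).

z∈(-5.0000,0).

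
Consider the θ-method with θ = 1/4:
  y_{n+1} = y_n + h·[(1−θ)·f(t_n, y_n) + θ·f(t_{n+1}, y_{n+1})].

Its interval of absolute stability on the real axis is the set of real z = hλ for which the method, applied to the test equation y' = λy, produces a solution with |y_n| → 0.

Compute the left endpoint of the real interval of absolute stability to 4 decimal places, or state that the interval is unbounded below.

On y'=λy, z=hλ:
  y_{n+1} = y_n + z·[3/4·y_n + 1/4·y_{n+1}] ⇒ (1 − 1/4z)y_{n+1} = (1 + 3/4z)y_n
  ⇒ R(z) = (1 + 3/4z)/(1 − 1/4z).

Boundary: |R(x)|=1, x<0.
x=-0.32: |R|=0.7037
R=−1: 1+3/4x = −1+1/4x ⇒ -1/2x=2 ⇒ x=2/(-1/2)=-4.0000
Confirm numerically:
  x=-3.758: |R|=0.93761 <1
  x=-3.005: |R|=0.71592 <1
  x=-2.804: |R|=0.64844 <1
  x=-2.532: |R|=0.55052 <1
  x=-4.106: |R|=1.02615 >1
  x=-4.022: |R|=1.00548 >1
Stable set (-4.0000, 0).

z* = -4.0000.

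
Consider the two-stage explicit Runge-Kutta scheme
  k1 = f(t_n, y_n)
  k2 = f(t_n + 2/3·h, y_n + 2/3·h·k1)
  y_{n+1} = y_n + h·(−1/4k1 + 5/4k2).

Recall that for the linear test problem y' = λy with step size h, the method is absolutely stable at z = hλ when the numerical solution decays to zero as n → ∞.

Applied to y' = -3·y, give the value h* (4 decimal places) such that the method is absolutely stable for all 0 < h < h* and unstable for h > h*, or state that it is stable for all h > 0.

On y'=λy, z=hλ:
  k1=λy_n ⇒ h·k1=z·y_n;  k2=λ(1+2/3z)y_n ⇒ h·k2=z(1+2/3z)y_n
  y_{n+1}/y_n = 1 − 1/4z + 5/4z(1+2/3z) = 1 + z + 5/6z²
  Hence R(z) = 1 + z + 5/6z².

Solve |R(x)|<1 on ℝ⁻.
x=-1.44: |R|=1.2880
R=1: x+5/6x²=0 ⇒ x=−6/5=-1.2000; min R=1−1/(4·5/6)=0.7000>−1
Confirm numerically:
  x=-0.807: |R|=0.73571 <1
  x=-0.725: |R|=0.71302 <1
  x=-0.605: |R|=0.70002 <1
  x=-1.773: |R|=1.84661 >1
  x=-1.383: |R|=1.21091 >1
So |R|<1 on (-1.2000, 0).

(-1.2000,0); λ=-3 ⇒ h* = (6/5)/3 = 0.4000.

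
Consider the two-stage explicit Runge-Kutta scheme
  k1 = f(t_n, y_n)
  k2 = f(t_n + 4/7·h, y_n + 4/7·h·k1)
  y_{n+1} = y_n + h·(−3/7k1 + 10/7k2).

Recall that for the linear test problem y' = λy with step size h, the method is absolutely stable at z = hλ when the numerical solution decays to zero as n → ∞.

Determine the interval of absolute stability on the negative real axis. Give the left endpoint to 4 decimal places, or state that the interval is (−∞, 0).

z∈(-1.2250,0).

With y'=λy (z=hλ):
  k1=λy_n ⇒ h·k1=z·y_n;  k2=λ(1+4/7z)y_n ⇒ h·k2=z(1+4/7z)y_n
  y_{n+1}/y_n = 1 − 3/7z + 10/7z(1+4/7z) = 1 + z + 40/49z²
  ⇒ R(z) = 1 + z + 40/49z².

Find x<0 with |R(x)|<1.
x=-1.21: |R|=0.9852
R=1: x+40/49x²=0 ⇒ x=−49/40=-1.2250; min R=1−1/(4·40/49)=0.6937>−1
Confirm numerically:
  x=-1.060: |R|=0.85722 <1
  x=-0.927: |R|=0.77449 <1
  x=-0.886: |R|=0.75481 <1
  x=-0.543: |R|=0.69769 <1
  x=-1.506: |R|=1.34546 >1
  x=-1.331: |R|=1.11517 >1
Stable set (-1.2250, 0).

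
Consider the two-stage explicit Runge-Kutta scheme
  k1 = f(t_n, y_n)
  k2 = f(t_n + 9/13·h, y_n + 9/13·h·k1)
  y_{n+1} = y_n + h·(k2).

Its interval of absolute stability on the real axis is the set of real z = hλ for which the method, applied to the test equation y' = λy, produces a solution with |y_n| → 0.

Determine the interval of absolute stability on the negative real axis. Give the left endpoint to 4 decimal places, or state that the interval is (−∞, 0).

On y'=λy, z=hλ:
  k1=λy_n ⇒ h·k1=z·y_n;  k2=λ(1+9/13z)y_n ⇒ h·k2=z(1+9/13z)y_n
  y_{n+1}/y_n = 1 + z(1+9/13z) = 1 + z + 9/13z²
  Hence R(z) = 1 + z + 9/13z².

Find x<0 with |R(x)|<1.
x=-0.43: |R|=0.6980
R=1: x+9/13x²=0 ⇒ x=−13/9=-1.4444; min R=1−1/(4·9/13)=0.6389>−1
Confirm numerically:
  x=-1.325: |R|=0.89043 <1
  x=-1.122: |R|=0.74954 <1
  x=-0.899: |R|=0.66052 <1
  x=-0.699: |R|=0.63926 <1
  x=-1.704: |R|=1.30620 >1
  x=-1.534: |R|=1.09511 >1
Interval (-1.4444, 0).

(-1.4444, 0).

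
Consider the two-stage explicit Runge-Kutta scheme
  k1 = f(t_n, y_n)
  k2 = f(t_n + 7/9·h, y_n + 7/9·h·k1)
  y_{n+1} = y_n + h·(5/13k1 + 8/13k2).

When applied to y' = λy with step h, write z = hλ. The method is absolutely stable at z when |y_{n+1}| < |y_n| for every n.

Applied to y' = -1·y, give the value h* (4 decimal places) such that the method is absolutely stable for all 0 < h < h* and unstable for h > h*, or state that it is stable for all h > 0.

(-2.0893,0); λ=-1 ⇒ h* = (117/56)/1 = 2.0893.

Test eqn y'=λy, z=hλ:
  k1=λy_n ⇒ h·k1=z·y_n;  k2=λ(1+7/9z)y_n ⇒ h·k2=z(1+7/9z)y_n
  y_{n+1}/y_n = 1 + 5/13z + 8/13z(1+7/9z) = 1 + z + 56/117z²
  so R(z) = 1 + z + 56/117z².

Need |R(x)|<1, x<0.
x=-1.79: |R|=0.7436
R=1: x+56/117x²=0 ⇒ x=−117/56=-2.0893; min R=1−1/(4·56/117)=0.4777>−1
Confirm numerically:
  x=-2.016: |R|=0.92928 <1
  x=-1.855: |R|=0.79199 <1
  x=-1.255: |R|=0.49886 <1
  x=-2.594: |R|=1.62664 >1
  x=-2.459: |R|=1.43514 >1
  x=-2.279: |R|=1.20694 >1
Stable set (-2.0893, 0).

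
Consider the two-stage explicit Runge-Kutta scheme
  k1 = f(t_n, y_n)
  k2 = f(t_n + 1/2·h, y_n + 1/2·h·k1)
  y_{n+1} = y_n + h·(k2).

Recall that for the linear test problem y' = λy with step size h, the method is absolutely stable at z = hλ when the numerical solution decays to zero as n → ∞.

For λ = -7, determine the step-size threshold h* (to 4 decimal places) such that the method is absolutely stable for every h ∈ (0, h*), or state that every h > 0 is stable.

(-2.0000,0); λ=-7 ⇒ h* = (2)/7 = 0.2857.

Test eqn y'=λy, z=hλ:
  k1=λy_n ⇒ h·k1=z·y_n;  k2=λ(1+1/2z)y_n ⇒ h·k2=z(1+1/2z)y_n
  y_{n+1}/y_n = 1 + z(1+1/2z) = 1 + z + 1/2z²
  R(z) = 1 + z + 1/2z².

Find x<0 with |R(x)|<1.
x=-1.56: |R|=0.6568
R=1: x+1/2x²=0 ⇒ x=−2=-2.0000; min R=1−1/(4·1/2)=0.5000>−1
Confirm numerically:
  x=-1.620: |R|=0.69220 <1
  x=-1.509: |R|=0.62954 <1
  x=-1.015: |R|=0.50011 <1
  x=-2.513: |R|=1.64458 >1
  x=-2.110: |R|=1.11605 >1
  x=-2.044: |R|=1.04497 >1
Stable set (-2.0000, 0).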